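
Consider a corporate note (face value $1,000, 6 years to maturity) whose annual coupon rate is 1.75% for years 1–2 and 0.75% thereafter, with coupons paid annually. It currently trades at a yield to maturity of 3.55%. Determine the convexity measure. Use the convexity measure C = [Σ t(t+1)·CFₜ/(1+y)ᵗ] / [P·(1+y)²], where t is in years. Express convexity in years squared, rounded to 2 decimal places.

37.36

With y = 0.0355:
  t   CF        PV=CF/(1+0.0355)^t    t·PV        t(t+1)·PV
  1        17.50        16.9000        16.9000          33.8001
  2        17.50        16.3207        32.6413          97.9240
  3         7.50         6.7548        20.2643          81.0573
  4         7.50         6.5232        26.0928         130.4640
  5         7.50         6.2996        31.4978         188.9870
  6     1,007.50       817.2303     4,903.3815      34,323.6706
  Σ                    870.0285     5,030.7779      34,855.9031
P = 870.0285.
Convexity = Σ t(t+1)·PV / [P·(1+y)²] = 34,855.9031 / (870.0285 × 1.072260) = 37.36308.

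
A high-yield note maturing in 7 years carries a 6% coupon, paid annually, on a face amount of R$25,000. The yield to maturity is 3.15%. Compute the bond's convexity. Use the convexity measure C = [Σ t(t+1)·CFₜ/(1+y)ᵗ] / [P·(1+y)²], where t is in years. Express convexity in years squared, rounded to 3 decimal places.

42.801

With y = 0.0315:
  t   CF        PV=CF/(1+0.0315)^t    t·PV        t(t+1)·PV
  1     1,500.00     1,454.1929     1,454.1929       2,908.3858
  2     1,500.00     1,409.7847     2,819.5694       8,458.7082
  3     1,500.00     1,366.7326     4,100.1979      16,400.7915
  4     1,500.00     1,324.9953     5,299.9811      26,499.9055
  5     1,500.00     1,284.5325     6,422.6625      38,535.9751
  6     1,500.00     1,245.3054     7,471.8323      52,302.8261
  7    26,500.00    21,328.5459   149,299.8213   1,194,398.5701
  Σ                 29,414.0893   176,868.2574   1,339,505.1623
P = 29,414.0893.
Convexity = Σ t(t+1)·PV / [P·(1+y)²] = 1,339,505.1623 / (29,414.0893 × 1.063992) = 42.80067.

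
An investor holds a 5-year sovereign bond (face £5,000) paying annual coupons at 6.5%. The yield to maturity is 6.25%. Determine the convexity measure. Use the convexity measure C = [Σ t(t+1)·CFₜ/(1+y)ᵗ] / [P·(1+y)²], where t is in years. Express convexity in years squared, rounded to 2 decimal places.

With y = 0.0625:
  t   CF        PV=CF/(1+0.0625)^t    t·PV        t(t+1)·PV
  1       325.00       305.8824       305.8824         611.7647
  2       325.00       287.8893       575.7785       1,727.3356
  3       325.00       270.9546       812.8638       3,251.4553
  4       325.00       255.0161     1,020.0644       5,100.3221
  5     5,325.00     3,932.5560    19,662.7801     117,976.6808
  Σ                  5,052.2984    22,377.3693     128,667.5585
P = 5,052.2984.
Convexity = Σ t(t+1)·PV / [P·(1+y)²] = 128,667.5585 / (5,052.2984 × 1.128906) = 22.55912.

22.56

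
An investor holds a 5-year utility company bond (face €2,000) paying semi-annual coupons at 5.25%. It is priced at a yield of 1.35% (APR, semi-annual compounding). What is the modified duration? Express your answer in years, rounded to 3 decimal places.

4.485 years

Periodic yield y = 0.00675. First find Macaulay duration:
  t   CF        PV=CF/(1+0.00675)^t    t·PV
  1        52.50        52.1480        52.1480
  2        52.50        51.7984       103.5967
  3        52.50        51.4511       154.3532
  4        52.50        51.1061       204.4244
  5        52.50        50.7634       253.8172
  6        52.50        50.4231       302.5386
  7        52.50        50.0850       350.5951
  8        52.50        49.7492       397.9937
  9        52.50        49.4157       444.7409
  10    2,052.50     1,918.9638    19,189.6380
  Σ                  2,375.9038    21,453.8459
P = 2,375.9038; Macaulay duration = 21,453.8459 / 2,375.9038 = 9.02976 half-year periods = 4.51488 years.
Modified duration = D_Mac / (1 + y) = 4.51488 / 1.00675 = 4.48461 years.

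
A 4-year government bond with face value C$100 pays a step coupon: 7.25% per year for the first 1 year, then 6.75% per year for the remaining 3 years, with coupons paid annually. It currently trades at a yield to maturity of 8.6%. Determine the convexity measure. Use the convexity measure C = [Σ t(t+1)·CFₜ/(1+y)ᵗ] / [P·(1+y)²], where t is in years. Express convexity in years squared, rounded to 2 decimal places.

With y = 0.086:
  t   CF        PV=CF/(1+0.086)^t    t·PV        t(t+1)·PV
  1         7.25         6.6759         6.6759          13.3517
  2         6.75         5.7233        11.4465          34.3396
  3         6.75         5.2700        15.8101          63.2405
  4       106.75        76.7447       306.9789       1,534.8947
  Σ                     94.4139       340.9115       1,645.8266
P = 94.4139.
Convexity = Σ t(t+1)·PV / [P·(1+y)²] = 1,645.8266 / (94.4139 × 1.179396) = 14.78047.

14.78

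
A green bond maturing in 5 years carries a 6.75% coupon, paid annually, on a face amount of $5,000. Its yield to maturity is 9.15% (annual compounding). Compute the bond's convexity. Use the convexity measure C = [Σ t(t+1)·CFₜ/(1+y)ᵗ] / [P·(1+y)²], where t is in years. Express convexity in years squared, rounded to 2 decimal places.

21.02

With y = 0.0915:
  t   CF        PV=CF/(1+0.0915)^t    t·PV        t(t+1)·PV
  1       337.50       309.2075       309.2075         618.4150
  2       337.50       283.2868       566.5735       1,699.7206
  3       337.50       259.5390       778.6169       3,114.4675
  4       337.50       237.7819       951.1277       4,755.6383
  5     5,337.50     3,445.2377    17,226.1884     103,357.1303
  Σ                  4,535.0528    19,831.7140     113,545.3717
P = 4,535.0528.
Convexity = Σ t(t+1)·PV / [P·(1+y)²] = 113,545.3717 / (4,535.0528 × 1.191372) = 21.01549.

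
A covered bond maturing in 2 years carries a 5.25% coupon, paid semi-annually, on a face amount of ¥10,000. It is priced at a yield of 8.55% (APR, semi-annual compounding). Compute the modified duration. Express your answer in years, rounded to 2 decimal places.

1.84 years

Periodic yield y = 0.04275. First find Macaulay duration:
  t   CF        PV=CF/(1+0.04275)^t    t·PV
  1       262.50       251.7382       251.7382
  2       262.50       241.4176       482.8352
  3       262.50       231.5201       694.5603
  4    10,262.50     8,680.2528    34,721.0114
  Σ                  9,404.9287    36,150.1451
P = 9,404.9287; Macaulay duration = 36,150.1451 / 9,404.9287 = 3.84374 half-year periods = 1.92187 years.
Modified duration = D_Mac / (1 + y) = 1.92187 / 1.04275 = 1.84308 years.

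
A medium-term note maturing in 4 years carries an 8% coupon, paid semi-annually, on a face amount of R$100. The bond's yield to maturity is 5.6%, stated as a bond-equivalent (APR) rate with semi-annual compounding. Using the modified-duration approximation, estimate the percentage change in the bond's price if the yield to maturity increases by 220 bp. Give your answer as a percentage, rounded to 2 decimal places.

Periodic yield y = 0.028. Modified duration first:
  t   CF        PV=CF/(1+0.028)^t    t·PV
  1         4.00         3.8911         3.8911
  2         4.00         3.7851         7.5701
  3         4.00         3.6820        11.0459
  4         4.00         3.5817        14.3267
  5         4.00         3.4841        17.4207
  6         4.00         3.3892        20.3354
  7         4.00         3.2969        23.0784
  8       104.00        83.3851       667.0808
  Σ                    108.4952       764.7491
P = 108.4952; D_Mac = 7.04869 half-year periods = 3.52435 yrs; D_mod = 3.52435/(1+0.028) = 3.42835 yrs.
ΔP/P ≈ -D_mod · Δy = -3.42835 × (+0.022) = -0.075424 = -7.5424%.

-7.54%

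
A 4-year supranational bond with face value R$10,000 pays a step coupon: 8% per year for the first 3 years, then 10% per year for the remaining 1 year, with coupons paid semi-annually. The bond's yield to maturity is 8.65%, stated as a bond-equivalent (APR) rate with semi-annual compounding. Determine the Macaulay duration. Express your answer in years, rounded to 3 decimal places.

3.498 years

Periodic yield y = 0.04325. Discount each cash flow and weight by its period:
  t   CF        PV=CF/(1+0.04325)^t    t·PV
  1       400.00       383.4172       383.4172
  2       400.00       367.5219       735.0438
  3       400.00       352.2855     1,056.8566
  4       400.00       337.6808     1,350.7234
  5       400.00       323.6816     1,618.4080
  6       400.00       310.2627     1,861.5765
  7       500.00       371.7502     2,602.2516
  8    10,500.00     7,483.1104    59,864.8831
  Σ                  9,929.7104    69,473.1602
Price P = Σ PV = 9,929.7104.
Macaulay duration = Σ(t·PV) / P = 69,473.1602 / 9,929.7104 = 6.99649 half-year periods.
In years: 6.99649 / 2 = 3.49825 years.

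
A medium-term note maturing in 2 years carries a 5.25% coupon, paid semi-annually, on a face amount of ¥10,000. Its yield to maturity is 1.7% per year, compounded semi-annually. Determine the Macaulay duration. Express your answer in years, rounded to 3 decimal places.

Periodic yield y = 0.0085. Discount each cash flow and weight by its period:
  t   CF        PV=CF/(1+0.0085)^t    t·PV
  1       262.50       260.2876       260.2876
  2       262.50       258.0938       516.1875
  3       262.50       255.9185       767.7554
  4    10,262.50     9,920.8655    39,683.4618
  Σ                 10,695.1652    41,227.6923
Price P = Σ PV = 10,695.1652.
Macaulay duration = Σ(t·PV) / P = 41,227.6923 / 10,695.1652 = 3.85480 half-year periods.
In years: 3.85480 / 2 = 1.92740 years.

1.927 years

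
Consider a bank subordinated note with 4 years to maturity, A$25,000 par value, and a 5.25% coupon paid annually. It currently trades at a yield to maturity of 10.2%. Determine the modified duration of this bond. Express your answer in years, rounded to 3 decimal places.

3.341 years

Periodic yield y = 0.102. First find Macaulay duration:
  t   CF        PV=CF/(1+0.102)^t    t·PV
  1     1,312.50     1,191.0163     1,191.0163
  2     1,312.50     1,080.7771     2,161.5541
  3     1,312.50       980.7414     2,942.2243
  4    26,312.50    17,841.6796    71,366.7182
  Σ                 21,094.2144    77,661.5131
P = 21,094.2144; Macaulay duration = 77,661.5131 / 21,094.2144 = 3.68165 years.
Modified duration = D_Mac / (1 + y) = 3.68165 / 1.102 = 3.34088 years.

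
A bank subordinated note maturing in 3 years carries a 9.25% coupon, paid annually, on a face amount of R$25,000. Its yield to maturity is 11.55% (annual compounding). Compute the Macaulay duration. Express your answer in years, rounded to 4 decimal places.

Periodic yield y = 0.1155. Discount each cash flow and weight by its year:
  t   CF        PV=CF/(1+0.1155)^t    t·PV
  1     2,312.50     2,073.0614     2,073.0614
  2     2,312.50     1,858.4145     3,716.8291
  3    27,312.50    19,676.7211    59,030.1634
  Σ                 23,608.1971    64,820.0538
Price P = Σ PV = 23,608.1971.
Macaulay duration = Σ(t·PV) / P = 64,820.0538 / 23,608.1971 = 2.74566 years.

2.7457 years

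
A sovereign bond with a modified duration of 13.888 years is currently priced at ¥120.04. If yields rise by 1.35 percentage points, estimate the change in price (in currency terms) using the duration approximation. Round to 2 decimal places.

-¥22.51

Duration approximation: ΔP/P ≈ -D_mod · Δy = -13.888 × (+0.0135) = -0.187488.
ΔP ≈ 120.04 × (-0.187488) = -22.50605952.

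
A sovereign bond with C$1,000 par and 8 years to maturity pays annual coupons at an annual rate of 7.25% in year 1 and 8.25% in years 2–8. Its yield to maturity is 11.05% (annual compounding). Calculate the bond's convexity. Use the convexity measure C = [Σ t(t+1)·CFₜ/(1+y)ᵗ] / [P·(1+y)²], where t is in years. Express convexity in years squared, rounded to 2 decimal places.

39.79

With y = 0.1105:
  t   CF        PV=CF/(1+0.1105)^t    t·PV        t(t+1)·PV
  1        72.50        65.2859        65.2859         130.5718
  2        82.50        66.8986       133.7971         401.3914
  3        82.50        60.2418       180.7255         722.9021
  4        82.50        54.2475       216.9900       1,084.9499
  5        82.50        48.8496       244.2481       1,465.4884
  6        82.50        43.9888       263.9331       1,847.5315
  7        82.50        39.6117       277.2822       2,218.2579
  8     1,082.50       468.0362     3,744.2892      33,698.6031
  Σ                    847.1602     5,126.5512      41,569.6962
P = 847.1602.
Convexity = Σ t(t+1)·PV / [P·(1+y)²] = 41,569.6962 / (847.1602 × 1.233210) = 39.79002.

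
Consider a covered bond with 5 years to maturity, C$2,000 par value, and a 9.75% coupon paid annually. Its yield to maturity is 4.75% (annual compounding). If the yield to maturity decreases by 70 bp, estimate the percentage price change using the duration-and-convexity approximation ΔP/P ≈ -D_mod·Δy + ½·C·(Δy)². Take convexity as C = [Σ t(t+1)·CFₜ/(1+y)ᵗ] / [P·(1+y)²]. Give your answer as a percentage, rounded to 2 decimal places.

With y = 0.0475:
  t   CF        PV=CF/(1+0.0475)^t    t·PV        t(t+1)·PV
  1       195.00       186.1575       186.1575         372.3150
  2       195.00       177.7160       355.4320       1,066.2960
  3       195.00       169.6573       508.9719       2,035.8874
  4       195.00       161.9640       647.8560       3,239.2799
  5     2,195.00     1,740.4613     8,702.3064      52,213.8384
  Σ                  2,435.9561    10,400.7238      58,927.6169
P = 2,435.9561; D_Mac = 4.26967 yrs; D_mod = 4.07606 yrs; C = 22.04659.
Duration effect: -4.07606 × (-0.007) = +0.028532
Convexity effect: 0.5 × 22.04659 × (-0.007)² = +0.0005401
ΔP/P ≈ +0.028532 + 0.0005401 = +0.029073 = +2.9073%.

+2.91%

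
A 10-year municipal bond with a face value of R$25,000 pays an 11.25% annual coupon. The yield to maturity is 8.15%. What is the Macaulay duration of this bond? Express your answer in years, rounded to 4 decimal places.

Periodic yield y = 0.0815. Discount each cash flow and weight by its year:
  t   CF        PV=CF/(1+0.0815)^t    t·PV
  1     2,812.50     2,600.5548     2,600.5548
  2     2,812.50     2,404.5814     4,809.1628
  3     2,812.50     2,223.3762     6,670.1287
  4     2,812.50     2,055.8264     8,223.3055
  5     2,812.50     1,900.9028     9,504.5140
  6     2,812.50     1,757.6540    10,545.9240
  7     2,812.50     1,625.2002    11,376.4013
  8     2,812.50     1,502.7279    12,021.8230
  9     2,812.50     1,389.4849    12,505.3637
  10   27,812.50    12,705.0035   127,050.0355
  Σ                 30,165.3121   205,307.2134
Price P = Σ PV = 30,165.3121.
Macaulay duration = Σ(t·PV) / P = 205,307.2134 / 30,165.3121 = 6.80607 years.

6.8061 years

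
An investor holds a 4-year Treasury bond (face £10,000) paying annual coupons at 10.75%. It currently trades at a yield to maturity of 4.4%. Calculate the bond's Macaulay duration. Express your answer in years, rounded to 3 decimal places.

Periodic yield y = 0.044. Discount each cash flow and weight by its year:
  t   CF        PV=CF/(1+0.044)^t    t·PV
  1     1,075.00     1,029.6935     1,029.6935
  2     1,075.00       986.2964     1,972.5929
  3     1,075.00       944.7284     2,834.1852
  4    11,075.00     9,322.7007    37,290.8027
  Σ                 12,283.4190    43,127.2742
Price P = Σ PV = 12,283.4190.
Macaulay duration = Σ(t·PV) / P = 43,127.2742 / 12,283.4190 = 3.51102 years.

3.511 years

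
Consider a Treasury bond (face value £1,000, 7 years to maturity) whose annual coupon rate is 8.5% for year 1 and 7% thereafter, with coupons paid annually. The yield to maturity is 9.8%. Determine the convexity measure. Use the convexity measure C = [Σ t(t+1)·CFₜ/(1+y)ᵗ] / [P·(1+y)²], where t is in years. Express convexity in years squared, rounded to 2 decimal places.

With y = 0.098:
  t   CF        PV=CF/(1+0.098)^t    t·PV        t(t+1)·PV
  1        85.00        77.4135        77.4135         154.8270
  2        70.00        58.0622       116.1244         348.3731
  3        70.00        52.8799       158.6398         634.5594
  4        70.00        48.1602       192.6410         963.2049
  5        70.00        43.8618       219.3089       1,315.8537
  6        70.00        39.9470       239.6819       1,677.7733
  7     1,070.00       556.1186     3,892.8300      31,142.6399
  Σ                    876.4432     4,896.6395      36,237.2312
P = 876.4432.
Convexity = Σ t(t+1)·PV / [P·(1+y)²] = 36,237.2312 / (876.4432 × 1.205604) = 34.29466.

34.29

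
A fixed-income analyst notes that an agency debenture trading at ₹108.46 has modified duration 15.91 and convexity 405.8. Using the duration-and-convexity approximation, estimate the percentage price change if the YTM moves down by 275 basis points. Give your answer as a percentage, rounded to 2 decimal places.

+59.10%

Duration effect: -D_mod·Δy = -15.91 × (-0.0275) = +0.437525
Convexity effect: ½·C·(Δy)² = 0.5 × 405.8 × (-0.0275)² = +0.153443125
ΔP/P ≈ +0.437525 + 0.153443125 = +0.590968125
= +59.0968125%.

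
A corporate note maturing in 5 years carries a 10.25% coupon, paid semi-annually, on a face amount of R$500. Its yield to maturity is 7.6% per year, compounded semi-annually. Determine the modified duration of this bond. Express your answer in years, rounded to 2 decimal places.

Periodic yield y = 0.038. First find Macaulay duration:
  t   CF        PV=CF/(1+0.038)^t    t·PV
  1       25.625        24.6869        24.6869
  2       25.625        23.7831        47.5663
  3       25.625        22.9125        68.7374
  4       25.625        22.0737        88.2947
  5       25.625        21.2656       106.3279
  6       25.625        20.4871       122.9224
  7       25.625        19.7371       138.1594
  8       25.625        19.0145       152.1160
  9       25.625        18.3184       164.8657
  10     525.625       361.9949     3,619.9492
  Σ                    554.2737     4,533.6258
P = 554.2737; Macaulay duration = 4,533.6258 / 554.2737 = 8.17940 half-year periods = 4.08970 years.
Modified duration = D_Mac / (1 + y) = 4.08970 / 1.038 = 3.93998 years.

3.94 years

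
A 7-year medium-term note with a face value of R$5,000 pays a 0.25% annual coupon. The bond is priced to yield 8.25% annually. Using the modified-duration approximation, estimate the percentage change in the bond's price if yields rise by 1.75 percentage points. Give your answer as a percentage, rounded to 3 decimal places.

-11.199%

Periodic yield y = 0.0825. Modified duration first:
  t   CF        PV=CF/(1+0.0825)^t    t·PV
  1        12.50        11.5473        11.5473
  2        12.50        10.6673        21.3346
  3        12.50         9.8543        29.5629
  4        12.50         9.1033        36.4132
  5        12.50         8.4095        42.0475
  6        12.50         7.7686        46.6116
  7     5,012.50     2,877.7897    20,144.5277
  Σ                  2,935.1400    20,332.0449
P = 2,935.1400; D_Mac = 6.92711 yrs; D_mod = 6.92711/(1+0.0825) = 6.39918 yrs.
ΔP/P ≈ -D_mod · Δy = -6.39918 × (+0.0175) = -0.111986 = -11.1986%.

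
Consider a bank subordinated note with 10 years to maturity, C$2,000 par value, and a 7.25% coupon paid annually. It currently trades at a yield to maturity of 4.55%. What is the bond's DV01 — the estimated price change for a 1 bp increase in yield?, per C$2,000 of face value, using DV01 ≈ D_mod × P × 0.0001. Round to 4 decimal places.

C$1.7880

Periodic yield y = 0.0455.
  t   CF        PV=CF/(1+0.0455)^t    t·PV
  1       145.00       138.6896       138.6896
  2       145.00       132.6539       265.3077
  3       145.00       126.8808       380.6424
  4       145.00       121.3590       485.4358
  5       145.00       116.0774       580.3872
  6       145.00       111.0258       666.1546
  7       145.00       106.1939       743.3576
  8       145.00       101.5724       812.5792
  9       145.00        97.1520       874.3678
  10    2,145.00     1,374.6335    13,746.3350
  Σ                  2,426.2383    18,693.2571
P = 2,426.2383; D_Mac = 7.70463 yrs; D_mod = 7.36932 yrs.
DV01 ≈ 7.36932 × 2,426.2383 × 0.0001 = 1.787973.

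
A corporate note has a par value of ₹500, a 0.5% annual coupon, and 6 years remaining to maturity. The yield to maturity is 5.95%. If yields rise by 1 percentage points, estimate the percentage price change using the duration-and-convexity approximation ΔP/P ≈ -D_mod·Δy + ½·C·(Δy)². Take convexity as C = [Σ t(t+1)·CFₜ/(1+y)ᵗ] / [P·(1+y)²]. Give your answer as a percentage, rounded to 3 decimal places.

-5.395%

With y = 0.0595:
  t   CF        PV=CF/(1+0.0595)^t    t·PV        t(t+1)·PV
  1         2.50         2.3596         2.3596           4.7192
  2         2.50         2.2271         4.4542          13.3625
  3         2.50         2.1020         6.3061          25.2243
  4         2.50         1.9840         7.9359          39.6795
  5         2.50         1.8726         9.3628          56.1767
  6       502.50       355.2469     2,131.4814      14,920.3699
  Σ                    365.7922     2,161.9000      15,059.5321
P = 365.7922; D_Mac = 5.91019 yrs; D_mod = 5.57828 yrs; C = 36.67543.
Duration effect: -5.57828 × (+0.01) = -0.055783
Convexity effect: 0.5 × 36.67543 × (0.01)² = +0.0018338
ΔP/P ≈ -0.055783 + 0.0018338 = -0.053949 = -5.3949%.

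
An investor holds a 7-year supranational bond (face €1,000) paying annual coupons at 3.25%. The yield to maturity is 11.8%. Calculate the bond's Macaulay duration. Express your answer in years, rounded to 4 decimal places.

Periodic yield y = 0.118. Discount each cash flow and weight by its year:
  t   CF        PV=CF/(1+0.118)^t    t·PV
  1        32.50        29.0698        29.0698
  2        32.50        26.0016        52.0032
  3        32.50        23.2572        69.7717
  4        32.50        20.8025        83.2101
  5        32.50        18.6069        93.0346
  6        32.50        16.6430        99.8582
  7     1,032.50       472.9306     3,310.5144
  Σ                    607.3117     3,737.4619
Price P = Σ PV = 607.3117.
Macaulay duration = Σ(t·PV) / P = 3,737.4619 / 607.3117 = 6.15411 years.

6.1541 years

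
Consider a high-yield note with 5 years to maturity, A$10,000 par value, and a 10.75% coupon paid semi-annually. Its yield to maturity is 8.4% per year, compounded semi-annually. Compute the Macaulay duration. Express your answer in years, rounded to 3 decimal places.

Periodic yield y = 0.042. Discount each cash flow and weight by its period:
  t   CF        PV=CF/(1+0.042)^t    t·PV
  1       537.50       515.8349       515.8349
  2       537.50       495.0431       990.0862
  3       537.50       475.0894     1,425.2681
  4       537.50       455.9399     1,823.7596
  5       537.50       437.5623     2,187.8114
  6       537.50       419.9254     2,519.5525
  7       537.50       402.9994     2,820.9960
  8       537.50       386.7557     3,094.0456
  9       537.50       371.1667     3,340.5002
  10   10,537.50     6,983.2952    69,832.9515
  Σ                 10,943.6120    88,550.8060
Price P = Σ PV = 10,943.6120.
Macaulay duration = Σ(t·PV) / P = 88,550.8060 / 10,943.6120 = 8.09155 half-year periods.
In years: 8.09155 / 2 = 4.04578 years.

4.046 years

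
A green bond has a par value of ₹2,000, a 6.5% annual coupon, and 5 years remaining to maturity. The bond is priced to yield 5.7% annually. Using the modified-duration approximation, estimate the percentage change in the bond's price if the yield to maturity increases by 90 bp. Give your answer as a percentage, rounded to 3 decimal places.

-3.778%

Periodic yield y = 0.057. Modified duration first:
  t   CF        PV=CF/(1+0.057)^t    t·PV
  1       130.00       122.9896       122.9896
  2       130.00       116.3572       232.7145
  3       130.00       110.0825       330.2476
  4       130.00       104.1462       416.5848
  5     2,130.00     1,614.3759     8,071.8795
  Σ                  2,067.9514     9,174.4159
P = 2,067.9514; D_Mac = 4.43648 yrs; D_mod = 4.43648/(1+0.057) = 4.19723 yrs.
ΔP/P ≈ -D_mod · Δy = -4.19723 × (+0.009) = -0.037775 = -3.7775%.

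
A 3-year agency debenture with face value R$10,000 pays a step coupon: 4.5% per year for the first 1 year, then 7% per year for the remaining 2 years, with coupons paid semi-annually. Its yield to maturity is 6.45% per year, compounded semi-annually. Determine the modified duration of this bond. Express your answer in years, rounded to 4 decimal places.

Periodic yield y = 0.03225. First find Macaulay duration:
  t   CF        PV=CF/(1+0.03225)^t    t·PV
  1       225.00       217.9705       217.9705
  2       225.00       211.1605       422.3211
  3       350.00       318.2097       954.6290
  4       350.00       308.2680     1,233.0721
  5       350.00       298.6370     1,493.1849
  6    10,350.00     8,555.2164    51,331.2985
  Σ                  9,909.4621    55,652.4761
P = 9,909.4621; Macaulay duration = 55,652.4761 / 9,909.4621 = 5.61609 half-year periods = 2.80805 years.
Modified duration = D_Mac / (1 + y) = 2.80805 / 1.03225 = 2.72032 years.

2.7203 years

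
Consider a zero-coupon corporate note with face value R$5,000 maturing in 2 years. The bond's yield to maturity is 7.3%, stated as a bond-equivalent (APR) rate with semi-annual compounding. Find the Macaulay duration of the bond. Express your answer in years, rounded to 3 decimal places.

2.000 years

A zero-coupon bond has a single cash flow at maturity, so its Macaulay duration equals its maturity: 2 years.
(Equivalently: 4 semi-annual periods ÷ 2 = 2 years.)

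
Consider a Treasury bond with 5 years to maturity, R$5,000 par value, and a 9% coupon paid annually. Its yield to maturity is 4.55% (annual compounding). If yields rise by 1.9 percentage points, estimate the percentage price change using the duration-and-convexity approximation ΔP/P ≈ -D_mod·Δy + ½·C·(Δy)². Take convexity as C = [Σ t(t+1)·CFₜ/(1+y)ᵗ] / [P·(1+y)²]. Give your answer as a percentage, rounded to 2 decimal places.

With y = 0.0455:
  t   CF        PV=CF/(1+0.0455)^t    t·PV        t(t+1)·PV
  1       450.00       430.4161       430.4161         860.8321
  2       450.00       411.6844       823.3689       2,470.1066
  3       450.00       393.7680     1,181.3040       4,725.2158
  4       450.00       376.6313     1,506.5250       7,532.6252
  5     5,450.00     4,362.9106    21,814.5531     130,887.3188
  Σ                  5,975.4104    25,756.1670     146,476.0985
P = 5,975.4104; D_Mac = 4.31036 yrs; D_mod = 4.12277 yrs; C = 22.42596.
Duration effect: -4.12277 × (+0.019) = -0.078333
Convexity effect: 0.5 × 22.42596 × (0.019)² = +0.0040479
ΔP/P ≈ -0.078333 + 0.0040479 = -0.074285 = -7.4285%.

-7.43%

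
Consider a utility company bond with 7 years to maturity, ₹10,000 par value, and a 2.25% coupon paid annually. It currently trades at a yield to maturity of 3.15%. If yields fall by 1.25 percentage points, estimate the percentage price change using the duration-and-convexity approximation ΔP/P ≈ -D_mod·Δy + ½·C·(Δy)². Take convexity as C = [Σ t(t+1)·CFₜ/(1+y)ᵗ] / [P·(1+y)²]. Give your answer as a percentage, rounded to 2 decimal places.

+8.30%

With y = 0.0315:
  t   CF        PV=CF/(1+0.0315)^t    t·PV        t(t+1)·PV
  1       225.00       218.1289       218.1289         436.2579
  2       225.00       211.4677       422.9354       1,268.8062
  3       225.00       205.0099       615.0297       2,460.1187
  4       225.00       198.7493       794.9972       3,974.9858
  5       225.00       192.6799       963.3994       5,780.3963
  6       225.00       186.7958     1,120.7748       7,845.4239
  7    10,225.00     8,229.5993    57,607.1952     460,857.5615
  Σ                  9,442.4308    61,742.4606     482,623.5503
P = 9,442.4308; D_Mac = 6.53883 yrs; D_mod = 6.33915 yrs; C = 48.03815.
Duration effect: -6.33915 × (-0.0125) = +0.079239
Convexity effect: 0.5 × 48.03815 × (-0.0125)² = +0.0037530
ΔP/P ≈ +0.079239 + 0.0037530 = +0.082992 = +8.2992%.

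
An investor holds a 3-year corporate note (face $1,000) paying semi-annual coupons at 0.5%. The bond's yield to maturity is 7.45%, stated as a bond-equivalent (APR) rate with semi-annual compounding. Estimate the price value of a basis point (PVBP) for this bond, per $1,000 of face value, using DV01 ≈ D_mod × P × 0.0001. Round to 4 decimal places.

Periodic yield y = 0.03725.
  t   CF        PV=CF/(1+0.03725)^t    t·PV
  1         2.50         2.4102         2.4102
  2         2.50         2.3237         4.6473
  3         2.50         2.2402         6.7206
  4         2.50         2.1598         8.6391
  5         2.50         2.0822        10.4110
  6     1,002.50       804.9775     4,829.8648
  Σ                    816.1935     4,862.6930
P = 816.1935; D_Mac = 5.95777 half-year periods = 2.97888 yrs; D_mod = 2.87191 yrs.
DV01 ≈ 2.87191 × 816.1935 × 0.0001 = 0.234403.

$0.2344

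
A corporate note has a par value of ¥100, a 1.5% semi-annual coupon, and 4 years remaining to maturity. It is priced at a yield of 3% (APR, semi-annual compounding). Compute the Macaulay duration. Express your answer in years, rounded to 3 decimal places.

3.894 years

Periodic yield y = 0.015. Discount each cash flow and weight by its period:
  t   CF        PV=CF/(1+0.015)^t    t·PV
  1         0.75         0.7389         0.7389
  2         0.75         0.7280         1.4560
  3         0.75         0.7172         2.1517
  4         0.75         0.7066         2.8266
  5         0.75         0.6962         3.4810
  6         0.75         0.6859         4.1154
  7         0.75         0.6758         4.7304
  8       100.75        89.4369       715.4952
  Σ                     94.3856       734.9951
Price P = Σ PV = 94.3856.
Macaulay duration = Σ(t·PV) / P = 734.9951 / 94.3856 = 7.78716 half-year periods.
In years: 7.78716 / 2 = 3.89358 years.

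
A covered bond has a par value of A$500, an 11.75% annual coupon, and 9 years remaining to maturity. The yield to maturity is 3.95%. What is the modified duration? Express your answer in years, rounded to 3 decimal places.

Periodic yield y = 0.0395. First find Macaulay duration:
  t   CF        PV=CF/(1+0.0395)^t    t·PV
  1        58.75        56.5176        56.5176
  2        58.75        54.3699       108.7399
  3        58.75        52.3039       156.9118
  4        58.75        50.3164       201.2658
  5        58.75        48.4045       242.0223
  6        58.75        46.5651       279.3908
  7        58.75        44.7957       313.5700
  8        58.75        43.0935       344.7481
  9       558.75       394.2731     3,548.4575
  Σ                    790.6398     5,251.6237
P = 790.6398; Macaulay duration = 5,251.6237 / 790.6398 = 6.64225 years.
Modified duration = D_Mac / (1 + y) = 6.64225 / 1.0395 = 6.38985 years.

6.390 years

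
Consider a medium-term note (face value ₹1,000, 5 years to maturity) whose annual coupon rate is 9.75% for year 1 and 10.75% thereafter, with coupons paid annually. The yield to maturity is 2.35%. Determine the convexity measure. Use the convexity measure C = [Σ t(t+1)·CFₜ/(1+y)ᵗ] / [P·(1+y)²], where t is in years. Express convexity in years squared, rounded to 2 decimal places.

23.17

With y = 0.0235:
  t   CF        PV=CF/(1+0.0235)^t    t·PV        t(t+1)·PV
  1        97.50        95.2614        95.2614         190.5227
  2       107.50       102.6202       205.2404         615.7211
  3       107.50       100.2640       300.7919       1,203.1677
  4       107.50        97.9619       391.8475       1,959.2374
  5     1,107.50       986.0626     4,930.3131      29,581.8789
  Σ                  1,382.1700     5,923.4543      33,550.5278
P = 1,382.1700.
Convexity = Σ t(t+1)·PV / [P·(1+y)²] = 33,550.5278 / (1,382.1700 × 1.047552) = 23.17193.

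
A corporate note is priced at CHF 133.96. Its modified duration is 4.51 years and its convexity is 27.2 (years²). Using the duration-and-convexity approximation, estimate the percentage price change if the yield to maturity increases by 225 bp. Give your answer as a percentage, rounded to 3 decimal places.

Duration effect: -D_mod·Δy = -4.51 × (+0.0225) = -0.101475
Convexity effect: ½·C·(Δy)² = 0.5 × 27.2 × (0.0225)² = +0.0068850
ΔP/P ≈ -0.101475 + 0.0068850 = -0.094590
= -9.4590%.

-9.459%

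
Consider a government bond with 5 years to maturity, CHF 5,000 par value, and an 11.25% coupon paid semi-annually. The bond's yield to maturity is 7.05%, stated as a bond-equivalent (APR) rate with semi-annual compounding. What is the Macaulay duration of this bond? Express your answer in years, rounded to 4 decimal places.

4.0482 years

Periodic yield y = 0.03525. Discount each cash flow and weight by its period:
  t   CF        PV=CF/(1+0.03525)^t    t·PV
  1       281.25       271.6735       271.6735
  2       281.25       262.4231       524.8462
  3       281.25       253.4877       760.4630
  4       281.25       244.8565       979.4259
  5       281.25       236.5192     1,182.5958
  6       281.25       228.4657     1,370.7945
  7       281.25       220.6865     1,544.8058
  8       281.25       213.1722     1,705.3778
  9       281.25       205.9138     1,853.2239
  10    5,281.25     3,734.9461    37,349.4606
  Σ                  5,872.1442    47,542.6670
Price P = Σ PV = 5,872.1442.
Macaulay duration = Σ(t·PV) / P = 47,542.6670 / 5,872.1442 = 8.09630 half-year periods.
In years: 8.09630 / 2 = 4.04815 years.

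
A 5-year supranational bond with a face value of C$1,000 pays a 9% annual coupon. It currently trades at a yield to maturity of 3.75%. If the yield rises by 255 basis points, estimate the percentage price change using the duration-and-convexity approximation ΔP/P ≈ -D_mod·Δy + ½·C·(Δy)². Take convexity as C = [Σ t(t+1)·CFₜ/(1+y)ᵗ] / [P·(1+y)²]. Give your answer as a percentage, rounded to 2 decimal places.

With y = 0.0375:
  t   CF        PV=CF/(1+0.0375)^t    t·PV        t(t+1)·PV
  1        90.00        86.7470        86.7470         173.4940
  2        90.00        83.6116       167.2231         501.6693
  3        90.00        80.5895       241.7684         967.0734
  4        90.00        77.6766       310.7063       1,553.5316
  5     1,090.00       906.7467     4,533.7334      27,202.4002
  Σ                  1,235.3712     5,340.1781      30,398.1685
P = 1,235.3712; D_Mac = 4.32273 yrs; D_mod = 4.16649 yrs; C = 22.85987.
Duration effect: -4.16649 × (+0.0255) = -0.106245
Convexity effect: 0.5 × 22.85987 × (0.0255)² = +0.0074323
ΔP/P ≈ -0.106245 + 0.0074323 = -0.098813 = -9.8813%.

-9.88%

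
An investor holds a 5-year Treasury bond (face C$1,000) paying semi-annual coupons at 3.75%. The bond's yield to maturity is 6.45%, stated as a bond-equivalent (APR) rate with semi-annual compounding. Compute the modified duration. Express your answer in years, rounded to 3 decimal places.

4.432 years

Periodic yield y = 0.03225. First find Macaulay duration:
  t   CF        PV=CF/(1+0.03225)^t    t·PV
  1        18.75        18.1642        18.1642
  2        18.75        17.5967        35.1934
  3        18.75        17.0469        51.1408
  4        18.75        16.5144        66.0574
  5        18.75        15.9984        79.9920
  6        18.75        15.4986        92.9915
  7        18.75        15.0144       105.1006
  8        18.75        14.5453       116.3623
  9        18.75        14.0909       126.8177
  10    1,018.75       741.6837     7,416.8365
  Σ                    886.1534     8,108.6564
P = 886.1534; Macaulay duration = 8,108.6564 / 886.1534 = 9.15040 half-year periods = 4.57520 years.
Modified duration = D_Mac / (1 + y) = 4.57520 / 1.03225 = 4.43226 years.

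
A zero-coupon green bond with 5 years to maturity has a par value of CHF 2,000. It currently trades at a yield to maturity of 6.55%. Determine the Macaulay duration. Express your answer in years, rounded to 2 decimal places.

A zero-coupon bond has a single cash flow at maturity, so its Macaulay duration equals its maturity: 5 years.

5.00 years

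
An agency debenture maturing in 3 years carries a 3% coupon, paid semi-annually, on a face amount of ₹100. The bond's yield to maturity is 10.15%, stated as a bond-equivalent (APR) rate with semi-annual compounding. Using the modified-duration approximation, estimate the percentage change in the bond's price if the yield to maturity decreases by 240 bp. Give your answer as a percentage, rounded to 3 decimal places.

Periodic yield y = 0.05075. Modified duration first:
  t   CF        PV=CF/(1+0.05075)^t    t·PV
  1         1.50         1.4276         1.4276
  2         1.50         1.3586         2.7172
  3         1.50         1.2930         3.8790
  4         1.50         1.2305         4.9221
  5         1.50         1.1711         5.8555
  6       101.50        75.4171       452.5024
  Σ                     81.8978       471.3038
P = 81.8978; D_Mac = 5.75478 half-year periods = 2.87739 yrs; D_mod = 2.87739/(1+0.05075) = 2.73841 yrs.
ΔP/P ≈ -D_mod · Δy = -2.73841 × (-0.024) = +0.065722 = +6.5722%.

+6.572%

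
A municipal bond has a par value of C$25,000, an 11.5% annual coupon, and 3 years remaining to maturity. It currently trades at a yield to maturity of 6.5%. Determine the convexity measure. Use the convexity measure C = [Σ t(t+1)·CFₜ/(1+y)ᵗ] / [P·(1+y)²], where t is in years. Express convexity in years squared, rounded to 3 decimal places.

9.266

With y = 0.065:
  t   CF        PV=CF/(1+0.065)^t    t·PV        t(t+1)·PV
  1     2,875.00     2,699.5305     2,699.5305       5,399.0610
  2     2,875.00     2,534.7704     5,069.5409      15,208.6226
  3    27,875.00    23,076.2934    69,228.8803     276,915.5212
  Σ                 28,310.5944    76,997.9517     297,523.2049
P = 28,310.5944.
Convexity = Σ t(t+1)·PV / [P·(1+y)²] = 297,523.2049 / (28,310.5944 × 1.134225) = 9.26558.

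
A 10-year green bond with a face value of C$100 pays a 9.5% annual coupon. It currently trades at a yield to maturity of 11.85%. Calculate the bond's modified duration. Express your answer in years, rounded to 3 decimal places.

Periodic yield y = 0.1185. First find Macaulay duration:
  t   CF        PV=CF/(1+0.1185)^t    t·PV
  1         9.50         8.4935         8.4935
  2         9.50         7.5937        15.1873
  3         9.50         6.7892        20.3675
  4         9.50         6.0699        24.2795
  5         9.50         5.4268        27.1340
  6         9.50         4.8519        29.1111
  7         9.50         4.3378        30.3648
  8         9.50         3.8782        31.0260
  9         9.50         3.4674        31.2063
  10      109.50        35.7317       357.3175
  Σ                     86.6400       574.4874
P = 86.6400; Macaulay duration = 574.4874 / 86.6400 = 6.63074 years.
Modified duration = D_Mac / (1 + y) = 6.63074 / 1.1185 = 5.92824 years.

5.928 years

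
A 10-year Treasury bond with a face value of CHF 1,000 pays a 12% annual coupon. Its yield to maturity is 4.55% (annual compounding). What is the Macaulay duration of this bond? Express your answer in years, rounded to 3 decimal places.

7.098 years

Periodic yield y = 0.0455. Discount each cash flow and weight by its year:
  t   CF        PV=CF/(1+0.0455)^t    t·PV
  1       120.00       114.7776       114.7776
  2       120.00       109.7825       219.5650
  3       120.00       105.0048       315.0144
  4       120.00       100.4350       401.7400
  5       120.00        96.0641       480.3204
  6       120.00        91.8834       551.3004
  7       120.00        87.8846       615.1925
  8       120.00        84.0599       672.4793
  9       120.00        80.4016       723.6148
  10    1,120.00       717.7574     7,177.5735
  Σ                  1,588.0510    11,271.5780
Price P = Σ PV = 1,588.0510.
Macaulay duration = Σ(t·PV) / P = 11,271.5780 / 1,588.0510 = 7.09774 years.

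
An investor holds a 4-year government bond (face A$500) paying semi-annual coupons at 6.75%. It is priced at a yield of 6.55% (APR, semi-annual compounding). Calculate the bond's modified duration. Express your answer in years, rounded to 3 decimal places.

Periodic yield y = 0.03275. First find Macaulay duration:
  t   CF        PV=CF/(1+0.03275)^t    t·PV
  1       16.875        16.3399        16.3399
  2       16.875        15.8217        31.6434
  3       16.875        15.3200        45.9599
  4       16.875        14.8342        59.3366
  5       16.875        14.3637        71.8187
  6       16.875        13.9083        83.4495
  7       16.875        13.4672        94.2704
  8      516.875       399.4146     3,195.3165
  Σ                    503.4695     3,598.1350
P = 503.4695; Macaulay duration = 3,598.1350 / 503.4695 = 7.14668 half-year periods = 3.57334 years.
Modified duration = D_Mac / (1 + y) = 3.57334 / 1.03275 = 3.46002 years.

3.460 years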